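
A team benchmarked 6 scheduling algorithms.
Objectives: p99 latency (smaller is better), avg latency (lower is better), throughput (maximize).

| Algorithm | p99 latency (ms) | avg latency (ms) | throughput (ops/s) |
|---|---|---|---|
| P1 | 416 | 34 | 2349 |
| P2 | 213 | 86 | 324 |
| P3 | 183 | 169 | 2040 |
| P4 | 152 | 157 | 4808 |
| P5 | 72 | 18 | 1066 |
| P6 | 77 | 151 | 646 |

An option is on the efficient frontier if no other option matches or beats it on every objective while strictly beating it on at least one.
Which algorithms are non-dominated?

P1, P4, P5

P1: not dominated.
P2: dominated by P5 (p99 latency 72≤213, avg latency 18≤86, throughput 1066≥324).
P3: dominated by P4 (p99 latency 152≤183, avg latency 157≤169, throughput 4808≥2040).
P4: not dominated (best throughput).
P5: not dominated (best p99 latency).
P6: dominated by P5 (p99 latency 72≤77, avg latency 18≤151, throughput 1066≥646).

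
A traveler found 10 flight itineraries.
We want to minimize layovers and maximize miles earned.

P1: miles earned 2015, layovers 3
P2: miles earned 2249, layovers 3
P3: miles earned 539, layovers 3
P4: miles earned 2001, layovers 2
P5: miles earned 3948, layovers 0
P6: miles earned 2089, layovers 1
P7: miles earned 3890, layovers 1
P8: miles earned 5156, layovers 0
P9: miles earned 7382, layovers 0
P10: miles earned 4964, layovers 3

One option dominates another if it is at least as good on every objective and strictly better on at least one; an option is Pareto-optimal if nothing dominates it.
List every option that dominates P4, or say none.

P5, P6, P7, P8, P9

P5: miles earned 3948≥2001, layovers 0≤2 — dominates P4.
P6: miles earned 2089≥2001, layovers 1≤2 — dominates P4.
P7: miles earned 3890≥2001, layovers 1≤2 — dominates P4.
P8: miles earned 5156≥2001, layovers 0≤2 — dominates P4.
P9: miles earned 7382≥2001, layovers 0≤2 — dominates P4.
Others (P1, P2, P3, P10) are each worse than P4 on at least one objective.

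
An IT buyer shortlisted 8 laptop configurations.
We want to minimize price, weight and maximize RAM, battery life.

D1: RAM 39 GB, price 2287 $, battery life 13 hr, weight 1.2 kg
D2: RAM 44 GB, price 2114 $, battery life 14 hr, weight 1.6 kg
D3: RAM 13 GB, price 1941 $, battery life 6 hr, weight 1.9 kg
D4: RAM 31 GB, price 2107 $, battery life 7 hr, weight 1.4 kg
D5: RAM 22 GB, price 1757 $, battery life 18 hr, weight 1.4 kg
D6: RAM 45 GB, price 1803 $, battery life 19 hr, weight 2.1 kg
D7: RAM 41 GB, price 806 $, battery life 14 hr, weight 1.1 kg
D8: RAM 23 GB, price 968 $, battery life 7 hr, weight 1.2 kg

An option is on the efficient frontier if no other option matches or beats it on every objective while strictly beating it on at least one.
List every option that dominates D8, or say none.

D7: RAM 41≥23, price 806≤968, battery life 14≥7, weight 1.1≤1.2 — dominates D8.
Others (D1, D2, D3, D4, D5, D6) are each worse than D8 on at least one objective.

D7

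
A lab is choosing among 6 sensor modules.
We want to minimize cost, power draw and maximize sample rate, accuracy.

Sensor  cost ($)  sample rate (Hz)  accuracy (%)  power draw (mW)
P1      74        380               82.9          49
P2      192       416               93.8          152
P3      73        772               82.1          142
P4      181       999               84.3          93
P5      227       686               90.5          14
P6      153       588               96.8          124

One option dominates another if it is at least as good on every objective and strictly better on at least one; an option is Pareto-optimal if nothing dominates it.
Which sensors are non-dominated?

P1: not dominated.
P2: dominated by P6 (cost 153≤192, sample rate 588≥416, accuracy 96.8≥93.8, power draw 124≤152).
P3: not dominated (best cost).
P4: not dominated (best sample rate).
P5: not dominated (best power draw).
P6: not dominated (best accuracy).

P1, P3, P4, P5, P6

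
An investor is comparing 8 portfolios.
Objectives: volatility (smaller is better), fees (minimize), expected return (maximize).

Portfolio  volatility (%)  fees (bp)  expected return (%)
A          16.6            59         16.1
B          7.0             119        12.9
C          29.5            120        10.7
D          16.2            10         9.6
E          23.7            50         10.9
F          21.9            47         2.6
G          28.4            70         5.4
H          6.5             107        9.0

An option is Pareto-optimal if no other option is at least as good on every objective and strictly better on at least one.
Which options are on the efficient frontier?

A: not dominated (best expected return).
B: not dominated.
C: dominated by A (volatility 16.6≤29.5, fees 59≤120, expected return 16.1≥10.7).
D: not dominated (best fees).
E: not dominated.
F: dominated by D (volatility 16.2≤21.9, fees 10≤47, expected return 9.6≥2.6).
G: dominated by A (volatility 16.6≤28.4, fees 59≤70, expected return 16.1≥5.4).
H: not dominated (best volatility).

A, B, D, E, H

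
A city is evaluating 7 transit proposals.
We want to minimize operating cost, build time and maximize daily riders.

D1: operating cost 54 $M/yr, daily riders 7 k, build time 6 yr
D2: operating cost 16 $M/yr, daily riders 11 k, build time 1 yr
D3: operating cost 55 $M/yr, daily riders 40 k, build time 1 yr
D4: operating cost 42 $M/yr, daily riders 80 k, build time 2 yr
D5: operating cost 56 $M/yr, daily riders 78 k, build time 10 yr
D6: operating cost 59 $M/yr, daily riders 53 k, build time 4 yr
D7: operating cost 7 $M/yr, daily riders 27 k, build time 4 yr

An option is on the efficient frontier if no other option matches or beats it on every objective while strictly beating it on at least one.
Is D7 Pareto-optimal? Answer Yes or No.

D1: worse on operating cost (54 vs 7).
D2: worse on operating cost (16 vs 7).
D3: worse on operating cost (55 vs 7).
D4: worse on operating cost (42 vs 7).
D5: worse on operating cost (56 vs 7).
D6: worse on operating cost (59 vs 7).
No option is at least as good as D7 on every objective and strictly better on one.

Yes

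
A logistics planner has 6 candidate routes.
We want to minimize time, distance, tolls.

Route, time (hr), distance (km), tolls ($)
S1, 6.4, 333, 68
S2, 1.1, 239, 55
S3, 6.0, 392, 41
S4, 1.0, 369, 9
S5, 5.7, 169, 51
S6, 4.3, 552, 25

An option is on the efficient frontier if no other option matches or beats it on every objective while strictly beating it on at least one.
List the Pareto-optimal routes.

S2, S4, S5

S1: dominated by S2 (time 1.1≤6.4, distance 239≤333, tolls 55≤68).
S2: not dominated.
S3: dominated by S4 (time 1.0≤6.0, distance 369≤392, tolls 9≤41).
S4: not dominated (best time).
S5: not dominated (best distance).
S6: dominated by S4 (time 1.0≤4.3, distance 369≤552, tolls 9≤25).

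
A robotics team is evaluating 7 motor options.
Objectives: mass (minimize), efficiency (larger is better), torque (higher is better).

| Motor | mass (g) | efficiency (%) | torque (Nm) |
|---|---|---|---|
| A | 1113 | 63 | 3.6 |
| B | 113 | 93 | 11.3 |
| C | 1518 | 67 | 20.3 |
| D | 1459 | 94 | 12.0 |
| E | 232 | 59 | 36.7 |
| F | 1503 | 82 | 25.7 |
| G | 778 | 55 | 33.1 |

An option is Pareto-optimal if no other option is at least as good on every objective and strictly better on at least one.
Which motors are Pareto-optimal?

A: dominated by B (mass 113≤1113, efficiency 93≥63, torque 11.3≥3.6).
B: not dominated (best mass).
C: dominated by F (mass 1503≤1518, efficiency 82≥67, torque 25.7≥20.3).
D: not dominated (best efficiency).
E: not dominated (best torque).
F: not dominated.
G: dominated by E (mass 232≤778, efficiency 59≥55, torque 36.7≥33.1).

B, D, E, F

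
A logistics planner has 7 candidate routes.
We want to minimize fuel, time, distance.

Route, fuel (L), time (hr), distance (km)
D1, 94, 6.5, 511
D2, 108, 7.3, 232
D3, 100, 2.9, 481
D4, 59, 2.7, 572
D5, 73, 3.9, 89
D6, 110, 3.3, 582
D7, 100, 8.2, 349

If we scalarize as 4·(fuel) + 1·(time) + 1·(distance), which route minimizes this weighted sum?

D1: 4·94 + 1·6.5 + 1·511 = 893.5
D2: 4·108 + 1·7.3 + 1·232 = 671.3
D3: 4·100 + 1·2.9 + 1·481 = 883.9
D4: 4·59 + 1·2.7 + 1·572 = 810.7
D5: 4·73 + 1·3.9 + 1·89 = 384.9
D6: 4·110 + 1·3.3 + 1·582 = 1025.3
D7: 4·100 + 1·8.2 + 1·349 = 757.2
Lowest: D5 at 384.9.

D5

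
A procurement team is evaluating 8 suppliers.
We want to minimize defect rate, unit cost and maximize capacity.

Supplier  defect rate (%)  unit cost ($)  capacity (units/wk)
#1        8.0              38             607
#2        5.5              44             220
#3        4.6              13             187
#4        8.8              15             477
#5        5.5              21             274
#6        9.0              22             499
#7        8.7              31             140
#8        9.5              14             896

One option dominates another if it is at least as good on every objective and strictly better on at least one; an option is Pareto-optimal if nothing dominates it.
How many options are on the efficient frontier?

#1: not dominated.
#2: dominated by #5 (defect rate 5.5≤5.5, unit cost 21≤44, capacity 274≥220).
#3: not dominated (best defect rate).
#4: not dominated.
#5: not dominated.
#6: not dominated.
#7: dominated by #3 (defect rate 4.6≤8.7, unit cost 13≤31, capacity 187≥140).
#8: not dominated (best capacity).
Pareto-optimal: #1, #3, #4, #5, #6, #8 → 6.

6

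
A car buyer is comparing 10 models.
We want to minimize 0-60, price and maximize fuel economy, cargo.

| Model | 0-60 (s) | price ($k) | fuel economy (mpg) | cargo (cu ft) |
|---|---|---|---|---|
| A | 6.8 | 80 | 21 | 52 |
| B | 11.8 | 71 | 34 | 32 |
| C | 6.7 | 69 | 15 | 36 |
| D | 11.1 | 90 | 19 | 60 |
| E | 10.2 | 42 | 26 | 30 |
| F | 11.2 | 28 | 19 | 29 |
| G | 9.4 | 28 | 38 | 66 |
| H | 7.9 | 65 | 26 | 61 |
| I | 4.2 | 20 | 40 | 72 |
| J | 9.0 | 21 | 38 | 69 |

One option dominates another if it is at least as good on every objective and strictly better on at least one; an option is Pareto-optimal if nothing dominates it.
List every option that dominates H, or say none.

I: 0-60 4.2≤7.9, price 20≤65, fuel economy 40≥26, cargo 72≥61 — dominates H.
Others (A, B, C, D, E, F, G, J) are each worse than H on at least one objective.

I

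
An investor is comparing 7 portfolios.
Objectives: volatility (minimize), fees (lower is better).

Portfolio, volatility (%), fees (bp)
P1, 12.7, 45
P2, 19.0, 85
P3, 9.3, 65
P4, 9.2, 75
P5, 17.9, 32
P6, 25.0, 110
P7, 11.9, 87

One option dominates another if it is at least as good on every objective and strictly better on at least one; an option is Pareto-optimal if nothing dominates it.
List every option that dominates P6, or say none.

P1: volatility 12.7≤25.0, fees 45≤110 — dominates P6.
P2: volatility 19.0≤25.0, fees 85≤110 — dominates P6.
P3: volatility 9.3≤25.0, fees 65≤110 — dominates P6.
P4: volatility 9.2≤25.0, fees 75≤110 — dominates P6.
P5: volatility 17.9≤25.0, fees 32≤110 — dominates P6.
P7: volatility 11.9≤25.0, fees 87≤110 — dominates P6.

P1, P2, P3, P4, P5, P7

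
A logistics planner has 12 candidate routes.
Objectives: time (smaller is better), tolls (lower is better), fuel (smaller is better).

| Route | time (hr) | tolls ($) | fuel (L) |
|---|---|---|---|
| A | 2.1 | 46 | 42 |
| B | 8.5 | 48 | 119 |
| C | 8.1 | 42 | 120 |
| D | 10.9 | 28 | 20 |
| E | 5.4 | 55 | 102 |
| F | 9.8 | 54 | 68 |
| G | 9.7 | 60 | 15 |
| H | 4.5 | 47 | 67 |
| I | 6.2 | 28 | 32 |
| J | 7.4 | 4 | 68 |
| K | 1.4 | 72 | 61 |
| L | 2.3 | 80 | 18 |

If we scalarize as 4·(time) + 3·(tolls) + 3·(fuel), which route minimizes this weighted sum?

A: 4·2.1 + 3·46 + 3·42 = 272.4
B: 4·8.5 + 3·48 + 3·119 = 535.0
C: 4·8.1 + 3·42 + 3·120 = 518.4
D: 4·10.9 + 3·28 + 3·20 = 187.6
E: 4·5.4 + 3·55 + 3·102 = 492.6
F: 4·9.8 + 3·54 + 3·68 = 405.2
G: 4·9.7 + 3·60 + 3·15 = 263.8
H: 4·4.5 + 3·47 + 3·67 = 360.0
I: 4·6.2 + 3·28 + 3·32 = 204.8
J: 4·7.4 + 3·4 + 3·68 = 245.6
K: 4·1.4 + 3·72 + 3·61 = 404.6
L: 4·2.3 + 3·80 + 3·18 = 303.2
Lowest: D at 187.6.

D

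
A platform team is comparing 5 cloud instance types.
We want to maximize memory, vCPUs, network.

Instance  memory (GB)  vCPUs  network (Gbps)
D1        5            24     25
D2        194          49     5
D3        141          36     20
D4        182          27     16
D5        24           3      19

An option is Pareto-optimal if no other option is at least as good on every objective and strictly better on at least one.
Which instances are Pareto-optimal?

D1: not dominated (best network).
D2: not dominated (best memory).
D3: not dominated.
D4: not dominated.
D5: dominated by D3 (memory 141≥24, vCPUs 36≥3, network 20≥19).

D1, D2, D3, D4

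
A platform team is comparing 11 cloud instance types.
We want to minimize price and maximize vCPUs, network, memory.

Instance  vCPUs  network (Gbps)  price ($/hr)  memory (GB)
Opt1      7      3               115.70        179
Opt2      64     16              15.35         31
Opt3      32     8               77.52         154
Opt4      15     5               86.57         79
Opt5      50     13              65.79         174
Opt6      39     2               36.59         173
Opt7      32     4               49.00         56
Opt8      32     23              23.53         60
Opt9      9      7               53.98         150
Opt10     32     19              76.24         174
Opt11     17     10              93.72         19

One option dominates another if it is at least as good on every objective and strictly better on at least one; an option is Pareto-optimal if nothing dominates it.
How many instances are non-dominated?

7

Opt1: not dominated (best memory).
Opt2: not dominated (best vCPUs).
Opt3: dominated by Opt5 (vCPUs 50≥32, network 13≥8, price 65.79≤77.52, memory 174≥154).
Opt4: dominated by Opt3 (vCPUs 32≥15, network 8≥5, price 77.52≤86.57, memory 154≥79).
Opt5: not dominated.
Opt6: not dominated.
Opt7: dominated by Opt8 (vCPUs 32≥32, network 23≥4, price 23.53≤49.00, memory 60≥56).
Opt8: not dominated (best network).
Opt9: not dominated.
Opt10: not dominated.
Opt11: dominated by Opt2 (vCPUs 64≥17, network 16≥10, price 15.35≤93.72, memory 31≥19).
Pareto-optimal: Opt1, Opt2, Opt5, Opt6, Opt8, Opt9, Opt10 → 7.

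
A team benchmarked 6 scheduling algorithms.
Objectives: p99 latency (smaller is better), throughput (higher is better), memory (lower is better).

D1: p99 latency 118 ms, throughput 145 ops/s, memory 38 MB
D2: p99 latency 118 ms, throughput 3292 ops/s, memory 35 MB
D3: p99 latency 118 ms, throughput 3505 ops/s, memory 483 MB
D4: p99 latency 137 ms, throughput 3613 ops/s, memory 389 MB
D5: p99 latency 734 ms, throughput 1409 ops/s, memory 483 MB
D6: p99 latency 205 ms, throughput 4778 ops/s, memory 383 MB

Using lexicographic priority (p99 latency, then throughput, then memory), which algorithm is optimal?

First minimize p99 latency: best is 118, kept {D1, D2, D3}.
Then maximize throughput: best is 3505, kept {D3}.

D3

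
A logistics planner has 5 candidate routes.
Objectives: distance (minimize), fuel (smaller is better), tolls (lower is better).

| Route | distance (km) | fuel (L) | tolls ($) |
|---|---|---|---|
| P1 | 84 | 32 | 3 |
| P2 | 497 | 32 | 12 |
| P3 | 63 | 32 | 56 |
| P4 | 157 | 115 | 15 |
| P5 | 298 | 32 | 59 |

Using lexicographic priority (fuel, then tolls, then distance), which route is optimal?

P1

First minimize fuel: best is 32, kept {P1, P2, P3, P5}.
Then minimize tolls: best is 3, kept {P1}.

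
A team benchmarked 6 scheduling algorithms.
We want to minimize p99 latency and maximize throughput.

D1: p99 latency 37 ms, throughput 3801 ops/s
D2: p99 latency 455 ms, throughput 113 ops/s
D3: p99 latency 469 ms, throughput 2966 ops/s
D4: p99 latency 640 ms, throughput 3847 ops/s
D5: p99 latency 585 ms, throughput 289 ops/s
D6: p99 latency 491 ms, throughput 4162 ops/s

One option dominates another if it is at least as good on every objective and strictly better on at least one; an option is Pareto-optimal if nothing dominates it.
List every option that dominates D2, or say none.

D1

D1: p99 latency 37≤455, throughput 3801≥113 — dominates D2.
Others (D3, D4, D5, D6) are each worse than D2 on at least one objective.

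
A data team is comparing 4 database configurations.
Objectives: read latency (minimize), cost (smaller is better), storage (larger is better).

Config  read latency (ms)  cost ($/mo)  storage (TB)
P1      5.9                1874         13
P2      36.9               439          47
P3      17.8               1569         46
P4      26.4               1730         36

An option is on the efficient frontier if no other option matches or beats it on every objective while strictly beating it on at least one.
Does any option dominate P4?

P3 vs P4: read latency 17.8≤26.4, cost 1569≤1730, storage 46≥36 — P3 is at least as good on every objective and strictly better on at least one, so P3 dominates P4.

Yes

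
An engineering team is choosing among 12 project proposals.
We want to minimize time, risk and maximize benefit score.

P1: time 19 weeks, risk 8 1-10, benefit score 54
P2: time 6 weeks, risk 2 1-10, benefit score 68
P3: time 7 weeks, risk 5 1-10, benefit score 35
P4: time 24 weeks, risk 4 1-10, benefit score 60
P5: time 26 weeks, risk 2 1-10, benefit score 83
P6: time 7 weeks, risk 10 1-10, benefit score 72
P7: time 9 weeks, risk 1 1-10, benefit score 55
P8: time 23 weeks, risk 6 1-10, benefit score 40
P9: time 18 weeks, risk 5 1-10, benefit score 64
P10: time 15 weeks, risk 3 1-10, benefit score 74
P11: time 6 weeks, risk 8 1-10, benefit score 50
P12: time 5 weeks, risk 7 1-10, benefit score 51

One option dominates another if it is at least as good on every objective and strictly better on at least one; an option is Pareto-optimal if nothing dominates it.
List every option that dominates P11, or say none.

P2: time 6≤6, risk 2≤8, benefit score 68≥50 — dominates P11.
P12: time 5≤6, risk 7≤8, benefit score 51≥50 — dominates P11.
Others (P1, P3, P4, P5, P6, P7, P8, P9, P10) are each worse than P11 on at least one objective.

P2, P12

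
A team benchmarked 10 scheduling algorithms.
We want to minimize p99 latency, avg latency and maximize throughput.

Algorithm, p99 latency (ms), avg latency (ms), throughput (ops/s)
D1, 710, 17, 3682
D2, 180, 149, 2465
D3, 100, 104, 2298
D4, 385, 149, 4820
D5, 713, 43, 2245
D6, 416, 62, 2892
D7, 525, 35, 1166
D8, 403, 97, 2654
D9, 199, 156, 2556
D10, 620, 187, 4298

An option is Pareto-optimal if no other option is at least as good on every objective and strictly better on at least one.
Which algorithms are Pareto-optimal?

D1, D2, D3, D4, D6, D7, D8, D9

D1: not dominated (best avg latency).
D2: not dominated.
D3: not dominated (best p99 latency).
D4: not dominated (best throughput).
D5: dominated by D1 (p99 latency 710≤713, avg latency 17≤43, throughput 3682≥2245).
D6: not dominated.
D7: not dominated.
D8: not dominated.
D9: not dominated.
D10: dominated by D4 (p99 latency 385≤620, avg latency 149≤187, throughput 4820≥4298).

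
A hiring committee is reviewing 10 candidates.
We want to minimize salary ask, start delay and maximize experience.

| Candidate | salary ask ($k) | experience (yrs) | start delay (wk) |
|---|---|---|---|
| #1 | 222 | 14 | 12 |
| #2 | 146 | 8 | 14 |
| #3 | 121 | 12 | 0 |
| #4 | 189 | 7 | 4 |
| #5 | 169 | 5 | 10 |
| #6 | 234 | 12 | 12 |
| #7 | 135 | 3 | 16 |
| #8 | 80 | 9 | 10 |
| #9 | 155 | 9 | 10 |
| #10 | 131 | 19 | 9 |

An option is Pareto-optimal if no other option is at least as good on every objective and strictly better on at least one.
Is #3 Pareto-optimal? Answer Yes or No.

#1: worse on salary ask (222 vs 121).
#2: worse on salary ask (146 vs 121).
#4: worse on salary ask (189 vs 121).
#5: worse on salary ask (169 vs 121).
#6: worse on salary ask (234 vs 121).
#7: worse on salary ask (135 vs 121).
#8: worse on experience (9 vs 12).
#9: worse on salary ask (155 vs 121).
#10: worse on salary ask (131 vs 121).
No option is at least as good as #3 on every objective and strictly better on one.

Yes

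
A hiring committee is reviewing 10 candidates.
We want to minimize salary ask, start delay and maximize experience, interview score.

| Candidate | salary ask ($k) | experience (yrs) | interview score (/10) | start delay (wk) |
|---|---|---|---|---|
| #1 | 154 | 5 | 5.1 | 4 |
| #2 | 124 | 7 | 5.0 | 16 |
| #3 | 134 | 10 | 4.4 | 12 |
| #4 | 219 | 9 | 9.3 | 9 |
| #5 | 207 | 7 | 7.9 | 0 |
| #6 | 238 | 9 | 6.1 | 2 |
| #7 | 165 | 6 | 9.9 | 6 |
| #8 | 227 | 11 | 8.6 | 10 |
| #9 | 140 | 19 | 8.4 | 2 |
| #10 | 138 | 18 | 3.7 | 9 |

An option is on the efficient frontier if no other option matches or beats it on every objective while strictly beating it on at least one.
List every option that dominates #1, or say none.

#9

#9: salary ask 140≤154, experience 19≥5, interview score 8.4≥5.1, start delay 2≤4 — dominates #1.
Others (#2, #3, #4, #5, #6, #7, #8, #10) are each worse than #1 on at least one objective.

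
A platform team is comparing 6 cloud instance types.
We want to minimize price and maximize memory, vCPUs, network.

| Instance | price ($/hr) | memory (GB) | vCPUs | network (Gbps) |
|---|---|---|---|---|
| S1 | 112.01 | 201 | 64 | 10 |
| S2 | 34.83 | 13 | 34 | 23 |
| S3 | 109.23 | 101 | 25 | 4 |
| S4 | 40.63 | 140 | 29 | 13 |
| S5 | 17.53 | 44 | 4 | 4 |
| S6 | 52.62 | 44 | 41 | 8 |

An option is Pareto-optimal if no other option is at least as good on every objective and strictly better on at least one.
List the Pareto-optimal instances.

S1, S2, S4, S5, S6

S1: not dominated (best memory).
S2: not dominated (best network).
S3: dominated by S4 (price 40.63≤109.23, memory 140≥101, vCPUs 29≥25, network 13≥4).
S4: not dominated.
S5: not dominated (best price).
S6: not dominated.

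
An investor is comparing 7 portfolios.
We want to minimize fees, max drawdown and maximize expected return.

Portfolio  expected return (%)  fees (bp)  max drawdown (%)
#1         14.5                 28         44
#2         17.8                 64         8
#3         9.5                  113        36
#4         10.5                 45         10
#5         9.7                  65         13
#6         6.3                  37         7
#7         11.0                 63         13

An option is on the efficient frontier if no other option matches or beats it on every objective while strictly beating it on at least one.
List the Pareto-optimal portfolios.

#1: not dominated (best fees).
#2: not dominated (best expected return).
#3: dominated by #2 (expected return 17.8≥9.5, fees 64≤113, max drawdown 8≤36).
#4: not dominated.
#5: dominated by #2 (expected return 17.8≥9.7, fees 64≤65, max drawdown 8≤13).
#6: not dominated (best max drawdown).
#7: not dominated.

#1, #2, #4, #6, #7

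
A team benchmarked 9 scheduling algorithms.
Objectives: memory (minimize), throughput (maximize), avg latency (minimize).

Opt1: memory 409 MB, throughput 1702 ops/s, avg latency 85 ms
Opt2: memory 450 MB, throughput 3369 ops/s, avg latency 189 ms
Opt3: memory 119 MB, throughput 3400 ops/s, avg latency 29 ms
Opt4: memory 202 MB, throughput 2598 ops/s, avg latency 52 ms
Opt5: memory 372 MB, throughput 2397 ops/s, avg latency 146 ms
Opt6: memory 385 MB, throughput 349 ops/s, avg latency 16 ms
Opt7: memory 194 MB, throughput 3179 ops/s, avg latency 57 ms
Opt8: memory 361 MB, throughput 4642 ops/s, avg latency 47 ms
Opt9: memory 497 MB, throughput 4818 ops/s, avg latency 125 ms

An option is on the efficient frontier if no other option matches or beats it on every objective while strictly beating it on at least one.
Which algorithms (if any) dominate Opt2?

Opt3: memory 119≤450, throughput 3400≥3369, avg latency 29≤189 — dominates Opt2.
Opt8: memory 361≤450, throughput 4642≥3369, avg latency 47≤189 — dominates Opt2.
Others (Opt1, Opt4, Opt5, Opt6, Opt7, Opt9) are each worse than Opt2 on at least one objective.

Opt3, Opt8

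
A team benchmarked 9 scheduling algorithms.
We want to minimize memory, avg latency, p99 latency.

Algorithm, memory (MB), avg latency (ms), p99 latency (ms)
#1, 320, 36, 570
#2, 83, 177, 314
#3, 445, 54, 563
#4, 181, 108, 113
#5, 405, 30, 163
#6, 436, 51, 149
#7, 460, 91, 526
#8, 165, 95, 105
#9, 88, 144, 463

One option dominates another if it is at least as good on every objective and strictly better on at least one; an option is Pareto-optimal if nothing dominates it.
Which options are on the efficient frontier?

#1: not dominated.
#2: not dominated (best memory).
#3: dominated by #5 (memory 405≤445, avg latency 30≤54, p99 latency 163≤563).
#4: dominated by #8 (memory 165≤181, avg latency 95≤108, p99 latency 105≤113).
#5: not dominated (best avg latency).
#6: not dominated.
#7: dominated by #5 (memory 405≤460, avg latency 30≤91, p99 latency 163≤526).
#8: not dominated (best p99 latency).
#9: not dominated.

#1, #2, #5, #6, #8, #9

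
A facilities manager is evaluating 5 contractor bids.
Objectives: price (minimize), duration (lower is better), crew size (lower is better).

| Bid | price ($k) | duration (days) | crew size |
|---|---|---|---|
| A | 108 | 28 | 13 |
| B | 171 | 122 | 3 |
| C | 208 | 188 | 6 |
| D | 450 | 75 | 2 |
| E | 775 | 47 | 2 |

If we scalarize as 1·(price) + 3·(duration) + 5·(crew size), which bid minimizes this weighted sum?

A: 1·108 + 3·28 + 5·13 = 257
B: 1·171 + 3·122 + 5·3 = 552
C: 1·208 + 3·188 + 5·6 = 802
D: 1·450 + 3·75 + 5·2 = 685
E: 1·775 + 3·47 + 5·2 = 926
Lowest: A at 257.

A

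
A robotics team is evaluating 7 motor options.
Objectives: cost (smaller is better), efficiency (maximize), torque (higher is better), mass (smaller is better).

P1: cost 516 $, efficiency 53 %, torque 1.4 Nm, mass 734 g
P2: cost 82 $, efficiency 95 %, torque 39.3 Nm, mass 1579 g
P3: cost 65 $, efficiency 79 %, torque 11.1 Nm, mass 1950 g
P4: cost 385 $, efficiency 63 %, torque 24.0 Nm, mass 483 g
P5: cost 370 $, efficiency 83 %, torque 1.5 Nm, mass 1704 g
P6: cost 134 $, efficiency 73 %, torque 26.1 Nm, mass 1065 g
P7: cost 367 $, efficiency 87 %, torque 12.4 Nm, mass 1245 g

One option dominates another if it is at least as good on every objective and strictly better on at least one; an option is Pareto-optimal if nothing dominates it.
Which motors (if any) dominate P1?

P4: cost 385≤516, efficiency 63≥53, torque 24.0≥1.4, mass 483≤734 — dominates P1.
Others (P2, P3, P5, P6, P7) are each worse than P1 on at least one objective.

P4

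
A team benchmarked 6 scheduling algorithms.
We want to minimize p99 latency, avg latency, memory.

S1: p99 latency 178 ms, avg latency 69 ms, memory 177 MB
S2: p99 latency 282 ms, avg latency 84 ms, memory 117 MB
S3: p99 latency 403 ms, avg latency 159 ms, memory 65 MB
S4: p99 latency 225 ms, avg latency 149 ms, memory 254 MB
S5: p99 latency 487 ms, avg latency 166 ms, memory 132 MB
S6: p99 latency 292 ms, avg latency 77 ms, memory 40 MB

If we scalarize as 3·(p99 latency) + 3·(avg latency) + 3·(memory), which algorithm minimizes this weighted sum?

S6

S1: 3·178 + 3·69 + 3·177 = 1272
S2: 3·282 + 3·84 + 3·117 = 1449
S3: 3·403 + 3·159 + 3·65 = 1881
S4: 3·225 + 3·149 + 3·254 = 1884
S5: 3·487 + 3·166 + 3·132 = 2355
S6: 3·292 + 3·77 + 3·40 = 1227
Lowest: S6 at 1227.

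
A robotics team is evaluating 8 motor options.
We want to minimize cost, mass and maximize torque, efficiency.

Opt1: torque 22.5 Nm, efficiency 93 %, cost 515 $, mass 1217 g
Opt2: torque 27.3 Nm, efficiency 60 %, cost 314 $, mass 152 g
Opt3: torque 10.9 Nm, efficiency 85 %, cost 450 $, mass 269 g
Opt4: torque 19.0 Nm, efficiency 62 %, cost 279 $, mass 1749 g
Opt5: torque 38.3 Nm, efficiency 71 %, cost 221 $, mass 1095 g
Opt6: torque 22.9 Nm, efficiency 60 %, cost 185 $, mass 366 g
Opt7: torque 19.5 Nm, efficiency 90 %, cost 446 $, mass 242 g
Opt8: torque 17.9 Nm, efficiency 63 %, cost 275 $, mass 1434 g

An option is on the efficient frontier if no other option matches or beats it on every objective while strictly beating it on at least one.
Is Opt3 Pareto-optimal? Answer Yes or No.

Opt7 vs Opt3: torque 19.5≥10.9, efficiency 90≥85, cost 446≤450, mass 242≤269 — Opt7 is at least as good on every objective and strictly better on at least one, so Opt7 dominates Opt3.

No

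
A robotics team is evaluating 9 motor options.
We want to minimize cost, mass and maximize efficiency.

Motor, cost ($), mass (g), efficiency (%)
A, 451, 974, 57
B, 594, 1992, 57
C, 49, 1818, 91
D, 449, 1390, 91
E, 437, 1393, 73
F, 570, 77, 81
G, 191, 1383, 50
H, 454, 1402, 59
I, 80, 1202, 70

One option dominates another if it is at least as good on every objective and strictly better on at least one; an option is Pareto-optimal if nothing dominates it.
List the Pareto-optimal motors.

A: not dominated.
B: dominated by A (cost 451≤594, mass 974≤1992, efficiency 57≥57).
C: not dominated (best cost).
D: not dominated.
E: not dominated.
F: not dominated (best mass).
G: dominated by I (cost 80≤191, mass 1202≤1383, efficiency 70≥50).
H: dominated by D (cost 449≤454, mass 1390≤1402, efficiency 91≥59).
I: not dominated.

A, C, D, E, F, I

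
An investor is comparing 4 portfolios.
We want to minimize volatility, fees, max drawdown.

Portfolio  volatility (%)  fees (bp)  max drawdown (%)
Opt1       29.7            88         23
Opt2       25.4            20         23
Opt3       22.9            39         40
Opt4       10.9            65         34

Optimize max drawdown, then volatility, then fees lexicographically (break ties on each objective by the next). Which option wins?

Opt2

First minimize max drawdown: best is 23, kept {Opt1, Opt2}.
Then minimize volatility: best is 25.4, kept {Opt2}.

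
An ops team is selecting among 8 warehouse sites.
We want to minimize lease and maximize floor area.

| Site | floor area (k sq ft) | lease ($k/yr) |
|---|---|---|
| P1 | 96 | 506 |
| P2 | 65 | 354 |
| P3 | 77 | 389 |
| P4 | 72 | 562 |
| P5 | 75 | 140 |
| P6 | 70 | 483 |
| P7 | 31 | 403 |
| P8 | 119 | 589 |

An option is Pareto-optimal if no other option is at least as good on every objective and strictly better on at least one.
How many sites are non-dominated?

P1: not dominated.
P2: dominated by P5 (floor area 75≥65, lease 140≤354).
P3: not dominated.
P4: dominated by P1 (floor area 96≥72, lease 506≤562).
P5: not dominated (best lease).
P6: dominated by P3 (floor area 77≥70, lease 389≤483).
P7: dominated by P2 (floor area 65≥31, lease 354≤403).
P8: not dominated (best floor area).
Pareto-optimal: P1, P3, P5, P8 → 4.

4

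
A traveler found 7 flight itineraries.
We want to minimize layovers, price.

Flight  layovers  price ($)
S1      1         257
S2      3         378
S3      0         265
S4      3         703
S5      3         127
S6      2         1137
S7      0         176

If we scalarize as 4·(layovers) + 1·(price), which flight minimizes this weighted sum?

S1: 4·1 + 1·257 = 261
S2: 4·3 + 1·378 = 390
S3: 4·0 + 1·265 = 265
S4: 4·3 + 1·703 = 715
S5: 4·3 + 1·127 = 139
S6: 4·2 + 1·1137 = 1145
S7: 4·0 + 1·176 = 176
Lowest: S5 at 139.

S5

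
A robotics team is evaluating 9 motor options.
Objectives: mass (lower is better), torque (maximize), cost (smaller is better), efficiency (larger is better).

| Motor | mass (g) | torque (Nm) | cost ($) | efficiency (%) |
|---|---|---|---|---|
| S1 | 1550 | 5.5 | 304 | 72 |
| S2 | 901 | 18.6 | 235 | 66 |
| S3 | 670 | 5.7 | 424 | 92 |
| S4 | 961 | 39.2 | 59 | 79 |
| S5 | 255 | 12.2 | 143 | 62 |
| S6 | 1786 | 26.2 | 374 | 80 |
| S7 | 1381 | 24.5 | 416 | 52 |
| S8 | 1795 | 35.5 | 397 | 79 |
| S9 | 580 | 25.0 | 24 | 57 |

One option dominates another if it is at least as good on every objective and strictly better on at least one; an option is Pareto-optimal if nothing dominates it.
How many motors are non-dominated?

S1: dominated by S4 (mass 961≤1550, torque 39.2≥5.5, cost 59≤304, efficiency 79≥72).
S2: not dominated.
S3: not dominated (best efficiency).
S4: not dominated (best torque).
S5: not dominated (best mass).
S6: not dominated.
S7: dominated by S4 (mass 961≤1381, torque 39.2≥24.5, cost 59≤416, efficiency 79≥52).
S8: dominated by S4 (mass 961≤1795, torque 39.2≥35.5, cost 59≤397, efficiency 79≥79).
S9: not dominated (best cost).
Pareto-optimal: S2, S3, S4, S5, S6, S9 → 6.

6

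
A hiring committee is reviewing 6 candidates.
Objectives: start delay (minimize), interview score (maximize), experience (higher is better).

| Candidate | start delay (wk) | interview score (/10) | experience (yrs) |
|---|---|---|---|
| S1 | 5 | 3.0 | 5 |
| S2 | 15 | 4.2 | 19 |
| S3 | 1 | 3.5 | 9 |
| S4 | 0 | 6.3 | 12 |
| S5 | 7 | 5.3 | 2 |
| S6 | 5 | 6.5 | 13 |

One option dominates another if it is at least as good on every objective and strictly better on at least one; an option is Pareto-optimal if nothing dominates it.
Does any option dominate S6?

S1: worse on interview score (3.0 vs 6.5).
S2: worse on start delay (15 vs 5).
S3: worse on interview score (3.5 vs 6.5).
S4: worse on interview score (6.3 vs 6.5).
S5: worse on start delay (7 vs 5).
No option is at least as good as S6 on every objective and strictly better on one.

No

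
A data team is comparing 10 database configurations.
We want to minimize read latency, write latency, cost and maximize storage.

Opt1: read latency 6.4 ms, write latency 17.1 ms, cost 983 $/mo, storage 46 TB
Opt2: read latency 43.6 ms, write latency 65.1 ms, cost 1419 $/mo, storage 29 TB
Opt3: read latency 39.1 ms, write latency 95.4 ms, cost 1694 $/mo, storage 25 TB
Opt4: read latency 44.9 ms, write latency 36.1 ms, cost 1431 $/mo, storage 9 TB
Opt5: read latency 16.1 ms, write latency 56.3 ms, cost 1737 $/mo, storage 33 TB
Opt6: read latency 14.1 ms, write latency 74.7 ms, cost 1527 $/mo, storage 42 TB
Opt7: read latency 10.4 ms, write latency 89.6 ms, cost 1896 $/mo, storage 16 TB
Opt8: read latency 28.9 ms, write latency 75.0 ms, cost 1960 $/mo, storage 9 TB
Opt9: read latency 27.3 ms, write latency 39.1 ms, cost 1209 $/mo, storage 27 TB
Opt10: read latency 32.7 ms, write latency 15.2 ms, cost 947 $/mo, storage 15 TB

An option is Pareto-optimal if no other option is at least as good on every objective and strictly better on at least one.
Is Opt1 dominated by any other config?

Opt2: worse on read latency (43.6 vs 6.4).
Opt3: worse on read latency (39.1 vs 6.4).
Opt4: worse on read latency (44.9 vs 6.4).
Opt5: worse on read latency (16.1 vs 6.4).
Opt6: worse on read latency (14.1 vs 6.4).
Opt7: worse on read latency (10.4 vs 6.4).
Opt8: worse on read latency (28.9 vs 6.4).
Opt9: worse on read latency (27.3 vs 6.4).
Opt10: worse on read latency (32.7 vs 6.4).
No option is at least as good as Opt1 on every objective and strictly better on one.

No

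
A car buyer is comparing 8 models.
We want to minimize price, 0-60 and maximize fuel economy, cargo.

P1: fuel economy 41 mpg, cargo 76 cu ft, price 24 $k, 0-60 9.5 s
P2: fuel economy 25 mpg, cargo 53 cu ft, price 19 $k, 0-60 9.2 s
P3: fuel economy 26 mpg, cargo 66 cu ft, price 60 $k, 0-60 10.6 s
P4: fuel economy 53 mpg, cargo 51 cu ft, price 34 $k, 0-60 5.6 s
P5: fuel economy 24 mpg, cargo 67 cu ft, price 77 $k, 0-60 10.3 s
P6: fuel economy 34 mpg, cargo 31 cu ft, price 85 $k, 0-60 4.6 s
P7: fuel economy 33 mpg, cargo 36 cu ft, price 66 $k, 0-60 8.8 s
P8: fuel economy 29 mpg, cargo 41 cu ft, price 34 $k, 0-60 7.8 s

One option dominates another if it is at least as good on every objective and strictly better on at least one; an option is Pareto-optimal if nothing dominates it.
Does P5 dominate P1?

No

P5 vs P1: P5 is worse on fuel economy (24 vs 41), so it does not dominate P1.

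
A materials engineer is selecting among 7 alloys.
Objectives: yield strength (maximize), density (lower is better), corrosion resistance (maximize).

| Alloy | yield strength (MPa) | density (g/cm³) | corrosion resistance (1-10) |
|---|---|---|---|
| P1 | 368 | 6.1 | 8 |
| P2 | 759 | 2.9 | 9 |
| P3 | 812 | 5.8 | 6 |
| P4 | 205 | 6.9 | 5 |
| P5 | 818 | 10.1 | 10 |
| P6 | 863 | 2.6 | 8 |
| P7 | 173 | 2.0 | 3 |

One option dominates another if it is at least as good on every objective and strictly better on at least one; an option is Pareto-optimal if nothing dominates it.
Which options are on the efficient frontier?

P1: dominated by P2 (yield strength 759≥368, density 2.9≤6.1, corrosion resistance 9≥8).
P2: not dominated.
P3: dominated by P6 (yield strength 863≥812, density 2.6≤5.8, corrosion resistance 8≥6).
P4: dominated by P1 (yield strength 368≥205, density 6.1≤6.9, corrosion resistance 8≥5).
P5: not dominated (best corrosion resistance).
P6: not dominated (best yield strength).
P7: not dominated (best density).

P2, P5, P6, P7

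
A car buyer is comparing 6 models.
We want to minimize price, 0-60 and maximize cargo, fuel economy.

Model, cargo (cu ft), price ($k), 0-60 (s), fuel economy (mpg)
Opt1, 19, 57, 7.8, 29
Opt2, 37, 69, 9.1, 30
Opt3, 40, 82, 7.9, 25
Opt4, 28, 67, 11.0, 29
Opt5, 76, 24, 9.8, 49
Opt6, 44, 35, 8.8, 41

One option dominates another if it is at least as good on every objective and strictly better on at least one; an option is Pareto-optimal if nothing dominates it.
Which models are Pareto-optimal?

Opt1: not dominated (best 0-60).
Opt2: dominated by Opt6 (cargo 44≥37, price 35≤69, 0-60 8.8≤9.1, fuel economy 41≥30).
Opt3: not dominated.
Opt4: dominated by Opt5 (cargo 76≥28, price 24≤67, 0-60 9.8≤11.0, fuel economy 49≥29).
Opt5: not dominated (best cargo).
Opt6: not dominated.

Opt1, Opt3, Opt5, Opt6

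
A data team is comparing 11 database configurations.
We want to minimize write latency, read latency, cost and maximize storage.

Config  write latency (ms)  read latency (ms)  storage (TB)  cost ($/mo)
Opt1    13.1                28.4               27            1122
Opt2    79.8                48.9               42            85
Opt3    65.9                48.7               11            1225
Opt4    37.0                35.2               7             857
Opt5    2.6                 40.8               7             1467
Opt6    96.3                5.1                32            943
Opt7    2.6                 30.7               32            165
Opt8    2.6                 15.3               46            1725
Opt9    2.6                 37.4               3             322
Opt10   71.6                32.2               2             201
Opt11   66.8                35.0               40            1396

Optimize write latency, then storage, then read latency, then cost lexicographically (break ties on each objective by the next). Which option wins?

First minimize write latency: best is 2.6, kept {Opt5, Opt7, Opt8, Opt9}.
Then maximize storage: best is 46, kept {Opt8}.

Opt8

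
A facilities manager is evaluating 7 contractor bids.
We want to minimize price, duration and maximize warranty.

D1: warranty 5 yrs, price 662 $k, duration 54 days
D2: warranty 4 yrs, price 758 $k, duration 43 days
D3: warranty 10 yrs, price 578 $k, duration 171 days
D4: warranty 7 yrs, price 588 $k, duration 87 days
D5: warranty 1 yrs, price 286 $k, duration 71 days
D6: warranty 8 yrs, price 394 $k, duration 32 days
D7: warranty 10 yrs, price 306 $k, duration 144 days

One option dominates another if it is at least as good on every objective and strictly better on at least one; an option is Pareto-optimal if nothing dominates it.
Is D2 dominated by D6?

D6 vs D2: warranty 8≥4, price 394≤758, duration 32≤43 — D6 is at least as good on every objective with at least one strict improvement.

Yes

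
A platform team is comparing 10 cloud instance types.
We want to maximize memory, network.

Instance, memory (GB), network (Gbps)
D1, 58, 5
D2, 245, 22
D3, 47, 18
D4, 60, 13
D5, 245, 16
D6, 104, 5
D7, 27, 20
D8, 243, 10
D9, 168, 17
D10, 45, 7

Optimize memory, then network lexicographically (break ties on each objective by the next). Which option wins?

First maximize memory: best is 245, kept {D2, D5}.
Then maximize network: best is 22, kept {D2}.

D2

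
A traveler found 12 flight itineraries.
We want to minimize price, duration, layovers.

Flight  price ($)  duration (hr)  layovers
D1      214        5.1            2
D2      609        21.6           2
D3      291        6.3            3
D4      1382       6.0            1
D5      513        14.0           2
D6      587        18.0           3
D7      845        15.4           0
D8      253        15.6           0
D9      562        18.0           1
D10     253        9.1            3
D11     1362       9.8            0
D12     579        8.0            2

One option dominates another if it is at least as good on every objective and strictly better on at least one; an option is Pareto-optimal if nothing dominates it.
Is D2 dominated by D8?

Yes

D8 vs D2: price 253≤609, duration 15.6≤21.6, layovers 0≤2 — D8 is at least as good on every objective with at least one strict improvement.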